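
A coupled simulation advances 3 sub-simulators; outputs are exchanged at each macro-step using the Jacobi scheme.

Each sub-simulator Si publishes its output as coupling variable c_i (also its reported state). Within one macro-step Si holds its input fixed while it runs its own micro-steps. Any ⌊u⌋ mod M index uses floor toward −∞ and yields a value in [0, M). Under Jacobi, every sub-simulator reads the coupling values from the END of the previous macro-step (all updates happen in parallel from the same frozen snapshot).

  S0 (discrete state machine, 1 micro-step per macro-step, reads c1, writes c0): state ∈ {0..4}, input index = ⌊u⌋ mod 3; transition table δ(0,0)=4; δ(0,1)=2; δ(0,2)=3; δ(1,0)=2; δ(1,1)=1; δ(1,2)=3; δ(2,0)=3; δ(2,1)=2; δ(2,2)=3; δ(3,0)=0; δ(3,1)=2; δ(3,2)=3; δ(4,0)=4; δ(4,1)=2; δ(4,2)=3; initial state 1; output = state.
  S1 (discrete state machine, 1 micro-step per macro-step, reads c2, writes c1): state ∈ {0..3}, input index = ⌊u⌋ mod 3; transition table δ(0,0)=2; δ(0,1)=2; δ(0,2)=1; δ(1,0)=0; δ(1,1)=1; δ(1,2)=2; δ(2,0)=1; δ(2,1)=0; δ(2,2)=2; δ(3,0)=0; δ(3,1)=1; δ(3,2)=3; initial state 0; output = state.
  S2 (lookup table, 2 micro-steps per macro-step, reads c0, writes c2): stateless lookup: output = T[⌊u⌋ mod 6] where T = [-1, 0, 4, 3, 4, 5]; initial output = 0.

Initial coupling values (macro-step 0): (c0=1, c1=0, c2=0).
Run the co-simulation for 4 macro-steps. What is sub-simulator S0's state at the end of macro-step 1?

macro 1: S0 reads c1=0 → after 1×micro: 2; S1 reads c2=0 → after 1×micro: 2; S2 reads c0=1 → after 2×micro: 0 ⇒ (c0=2, c1=2, c2=0)
macro 2: S0 reads c1=2 → after 1×micro: 3; S1 reads c2=0 → after 1×micro: 1; S2 reads c0=2 → after 2×micro: 4 ⇒ (c0=3, c1=1, c2=4)
macro 3: S0 reads c1=1 → after 1×micro: 2; S1 reads c2=4 → after 1×micro: 1; S2 reads c0=3 → after 2×micro: 3 ⇒ (c0=2, c1=1, c2=3)
macro 4: S0 reads c1=1 → after 1×micro: 2; S1 reads c2=3 → after 1×micro: 0; S2 reads c0=2 → after 2×micro: 4 ⇒ (c0=2, c1=0, c2=4)

S0 state at macro-step 1 = 2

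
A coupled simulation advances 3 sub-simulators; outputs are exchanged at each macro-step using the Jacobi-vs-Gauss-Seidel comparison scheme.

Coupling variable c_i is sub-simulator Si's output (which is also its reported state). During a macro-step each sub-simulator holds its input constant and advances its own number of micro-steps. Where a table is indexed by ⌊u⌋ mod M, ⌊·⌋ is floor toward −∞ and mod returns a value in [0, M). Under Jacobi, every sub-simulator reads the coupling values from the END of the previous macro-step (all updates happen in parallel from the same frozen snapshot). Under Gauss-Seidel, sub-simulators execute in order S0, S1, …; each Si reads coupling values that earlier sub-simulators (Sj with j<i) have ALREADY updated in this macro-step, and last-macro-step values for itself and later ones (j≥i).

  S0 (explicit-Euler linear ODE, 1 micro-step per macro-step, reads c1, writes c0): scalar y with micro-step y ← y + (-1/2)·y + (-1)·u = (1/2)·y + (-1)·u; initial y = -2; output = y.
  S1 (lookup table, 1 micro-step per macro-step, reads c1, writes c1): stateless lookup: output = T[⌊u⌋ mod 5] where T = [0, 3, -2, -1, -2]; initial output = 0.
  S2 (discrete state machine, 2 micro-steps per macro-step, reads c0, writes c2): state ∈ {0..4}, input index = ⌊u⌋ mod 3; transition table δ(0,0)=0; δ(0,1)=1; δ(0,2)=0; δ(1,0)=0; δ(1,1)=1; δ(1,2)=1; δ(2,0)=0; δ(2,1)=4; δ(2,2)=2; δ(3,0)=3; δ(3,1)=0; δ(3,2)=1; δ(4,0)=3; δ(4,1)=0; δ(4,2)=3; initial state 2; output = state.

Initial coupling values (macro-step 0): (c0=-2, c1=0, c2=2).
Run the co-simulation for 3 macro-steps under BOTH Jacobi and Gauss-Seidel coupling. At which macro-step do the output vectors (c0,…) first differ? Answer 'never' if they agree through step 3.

[Jacobi] macro 1: S0 reads c1=0 → after 1×micro: -1; S1 reads c1=0 → after 1×micro: 0; S2 reads c0=-2 → after 2×micro: 0 ⇒ (c0=-1, c1=0, c2=0)
[Jacobi] macro 2: S0 reads c1=0 → after 1×micro: -1/2; S1 reads c1=0 → after 1×micro: 0; S2 reads c0=-1 → after 2×micro: 0 ⇒ (c0=-1/2, c1=0, c2=0)
[Jacobi] macro 3: S0 reads c1=0 → after 1×micro: -1/4; S1 reads c1=0 → after 1×micro: 0; S2 reads c0=-1/2 → after 2×micro: 0 ⇒ (c0=-1/4, c1=0, c2=0)
[Gauss-Seidel] macro 1: S0 reads c1=0 → after 1×micro: -1; S1 reads c1=0 → after 1×micro: 0; S2 reads c0=-1 → after 2×micro: 2 ⇒ (c0=-1, c1=0, c2=2)
[Gauss-Seidel] macro 2: S0 reads c1=0 → after 1×micro: -1/2; S1 reads c1=0 → after 1×micro: 0; S2 reads c0=-1/2 → after 2×micro: 2 ⇒ (c0=-1/2, c1=0, c2=2)
[Gauss-Seidel] macro 3: S0 reads c1=0 → after 1×micro: -1/4; S1 reads c1=0 → after 1×micro: 0; S2 reads c0=-1/4 → after 2×micro: 2 ⇒ (c0=-1/4, c1=0, c2=2)

first divergence at macro-step: 1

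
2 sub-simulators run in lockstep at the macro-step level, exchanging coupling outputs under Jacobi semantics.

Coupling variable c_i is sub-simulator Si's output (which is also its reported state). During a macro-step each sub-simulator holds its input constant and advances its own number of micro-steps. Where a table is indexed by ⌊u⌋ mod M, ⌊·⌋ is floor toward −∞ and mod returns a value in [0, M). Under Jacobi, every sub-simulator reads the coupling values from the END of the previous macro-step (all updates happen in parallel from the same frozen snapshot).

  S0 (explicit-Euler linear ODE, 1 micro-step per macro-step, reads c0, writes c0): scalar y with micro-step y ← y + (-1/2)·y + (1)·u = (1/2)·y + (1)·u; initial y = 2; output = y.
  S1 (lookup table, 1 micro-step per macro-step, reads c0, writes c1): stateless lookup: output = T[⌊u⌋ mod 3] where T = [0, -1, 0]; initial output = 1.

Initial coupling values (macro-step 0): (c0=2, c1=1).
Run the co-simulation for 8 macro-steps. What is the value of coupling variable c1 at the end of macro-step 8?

c1 at macro-step 8 = -1

macro 1: S0 reads c0=2 → after 1×micro: 3; S1 reads c0=2 → after 1×micro: 0 ⇒ (c0=3, c1=0)
macro 2: S0 reads c0=3 → after 1×micro: 9/2; S1 reads c0=3 → after 1×micro: 0 ⇒ (c0=9/2, c1=0)
macro 3: S0 reads c0=9/2 → after 1×micro: 27/4; S1 reads c0=9/2 → after 1×micro: -1 ⇒ (c0=27/4, c1=-1)
macro 4: S0 reads c0=27/4 → after 1×micro: 81/8; S1 reads c0=27/4 → after 1×micro: 0 ⇒ (c0=81/8, c1=0)
macro 5: S0 reads c0=81/8 → after 1×micro: 243/16; S1 reads c0=81/8 → after 1×micro: -1 ⇒ (c0=243/16, c1=-1)
macro 6: S0 reads c0=243/16 → after 1×micro: 729/32; S1 reads c0=243/16 → after 1×micro: 0 ⇒ (c0=729/32, c1=0)
macro 7: S0 reads c0=729/32 → after 1×micro: 2187/64; S1 reads c0=729/32 → after 1×micro: -1 ⇒ (c0=2187/64, c1=-1)
macro 8: S0 reads c0=2187/64 → after 1×micro: 6561/128; S1 reads c0=2187/64 → after 1×micro: -1 ⇒ (c0=6561/128, c1=-1)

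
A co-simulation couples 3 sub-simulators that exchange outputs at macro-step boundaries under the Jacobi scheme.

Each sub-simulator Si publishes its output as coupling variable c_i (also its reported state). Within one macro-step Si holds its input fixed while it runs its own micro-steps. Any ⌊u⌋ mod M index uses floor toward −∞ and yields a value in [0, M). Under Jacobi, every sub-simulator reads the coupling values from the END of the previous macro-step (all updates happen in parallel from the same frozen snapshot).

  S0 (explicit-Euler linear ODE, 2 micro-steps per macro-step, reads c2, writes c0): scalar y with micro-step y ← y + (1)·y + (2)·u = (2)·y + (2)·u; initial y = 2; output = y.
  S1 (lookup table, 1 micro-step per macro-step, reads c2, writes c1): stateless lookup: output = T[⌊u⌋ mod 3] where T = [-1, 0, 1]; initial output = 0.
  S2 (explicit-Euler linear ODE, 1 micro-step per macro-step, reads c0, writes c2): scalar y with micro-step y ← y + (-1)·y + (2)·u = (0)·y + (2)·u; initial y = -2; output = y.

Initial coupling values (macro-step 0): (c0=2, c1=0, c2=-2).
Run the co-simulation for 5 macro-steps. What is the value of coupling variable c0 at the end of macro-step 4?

c0 at macro-step 4 = 32

macro 1: S0 reads c2=-2 → after 2×micro: -4; S1 reads c2=-2 → after 1×micro: 0; S2 reads c0=2 → after 1×micro: 4 ⇒ (c0=-4, c1=0, c2=4)
macro 2: S0 reads c2=4 → after 2×micro: 8; S1 reads c2=4 → after 1×micro: 0; S2 reads c0=-4 → after 1×micro: -8 ⇒ (c0=8, c1=0, c2=-8)
macro 3: S0 reads c2=-8 → after 2×micro: -16; S1 reads c2=-8 → after 1×micro: 0; S2 reads c0=8 → after 1×micro: 16 ⇒ (c0=-16, c1=0, c2=16)
macro 4: S0 reads c2=16 → after 2×micro: 32; S1 reads c2=16 → after 1×micro: 0; S2 reads c0=-16 → after 1×micro: -32 ⇒ (c0=32, c1=0, c2=-32)
macro 5: S0 reads c2=-32 → after 2×micro: -64; S1 reads c2=-32 → after 1×micro: 0; S2 reads c0=32 → after 1×micro: 64 ⇒ (c0=-64, c1=0, c2=64)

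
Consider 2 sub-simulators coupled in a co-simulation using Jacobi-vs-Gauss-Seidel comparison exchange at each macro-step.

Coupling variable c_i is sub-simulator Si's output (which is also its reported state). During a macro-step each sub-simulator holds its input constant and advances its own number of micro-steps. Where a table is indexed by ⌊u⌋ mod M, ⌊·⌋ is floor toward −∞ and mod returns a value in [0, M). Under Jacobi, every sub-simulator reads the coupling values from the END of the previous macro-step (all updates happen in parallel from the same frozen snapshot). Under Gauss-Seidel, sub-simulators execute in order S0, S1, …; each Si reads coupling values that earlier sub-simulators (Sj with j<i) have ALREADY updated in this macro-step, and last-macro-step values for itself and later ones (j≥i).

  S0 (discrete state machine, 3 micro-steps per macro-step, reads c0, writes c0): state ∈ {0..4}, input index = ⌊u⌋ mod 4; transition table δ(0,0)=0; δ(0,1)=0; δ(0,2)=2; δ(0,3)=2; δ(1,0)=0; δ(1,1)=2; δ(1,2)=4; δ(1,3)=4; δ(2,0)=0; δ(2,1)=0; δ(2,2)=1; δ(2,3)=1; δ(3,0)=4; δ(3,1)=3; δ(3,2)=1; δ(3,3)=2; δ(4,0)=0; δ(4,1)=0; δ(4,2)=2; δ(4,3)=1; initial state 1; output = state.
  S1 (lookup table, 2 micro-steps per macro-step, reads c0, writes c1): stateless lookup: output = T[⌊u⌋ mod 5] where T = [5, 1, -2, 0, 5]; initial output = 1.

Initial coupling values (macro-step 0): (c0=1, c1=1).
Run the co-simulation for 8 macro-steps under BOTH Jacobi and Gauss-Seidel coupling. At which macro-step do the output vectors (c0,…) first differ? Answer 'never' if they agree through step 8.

first divergence at macro-step: 1

[Jacobi] macro 1: S0 reads c0=1 → after 3×micro: 0; S1 reads c0=1 → after 2×micro: 1 ⇒ (c0=0, c1=1)
[Jacobi] macro 2: S0 reads c0=0 → after 3×micro: 0; S1 reads c0=0 → after 2×micro: 5 ⇒ (c0=0, c1=5)
[Jacobi] macro 3: S0 reads c0=0 → after 3×micro: 0; S1 reads c0=0 → after 2×micro: 5 ⇒ (c0=0, c1=5)
[Jacobi] macro 4: S0 reads c0=0 → after 3×micro: 0; S1 reads c0=0 → after 2×micro: 5 ⇒ (c0=0, c1=5)
[Jacobi] macro 5: S0 reads c0=0 → after 3×micro: 0; S1 reads c0=0 → after 2×micro: 5 ⇒ (c0=0, c1=5)
[Jacobi] macro 6: S0 reads c0=0 → after 3×micro: 0; S1 reads c0=0 → after 2×micro: 5 ⇒ (c0=0, c1=5)
[Jacobi] macro 7: S0 reads c0=0 → after 3×micro: 0; S1 reads c0=0 → after 2×micro: 5 ⇒ (c0=0, c1=5)
[Jacobi] macro 8: S0 reads c0=0 → after 3×micro: 0; S1 reads c0=0 → after 2×micro: 5 ⇒ (c0=0, c1=5)
[Gauss-Seidel] macro 1: S0 reads c0=1 → after 3×micro: 0; S1 reads c0=0 → after 2×micro: 5 ⇒ (c0=0, c1=5)
[Gauss-Seidel] macro 2: S0 reads c0=0 → after 3×micro: 0; S1 reads c0=0 → after 2×micro: 5 ⇒ (c0=0, c1=5)
[Gauss-Seidel] macro 3: S0 reads c0=0 → after 3×micro: 0; S1 reads c0=0 → after 2×micro: 5 ⇒ (c0=0, c1=5)
[Gauss-Seidel] macro 4: S0 reads c0=0 → after 3×micro: 0; S1 reads c0=0 → after 2×micro: 5 ⇒ (c0=0, c1=5)
[Gauss-Seidel] macro 5: S0 reads c0=0 → after 3×micro: 0; S1 reads c0=0 → after 2×micro: 5 ⇒ (c0=0, c1=5)
[Gauss-Seidel] macro 6: S0 reads c0=0 → after 3×micro: 0; S1 reads c0=0 → after 2×micro: 5 ⇒ (c0=0, c1=5)
[Gauss-Seidel] macro 7: S0 reads c0=0 → after 3×micro: 0; S1 reads c0=0 → after 2×micro: 5 ⇒ (c0=0, c1=5)
[Gauss-Seidel] macro 8: S0 reads c0=0 → after 3×micro: 0; S1 reads c0=0 → after 2×micro: 5 ⇒ (c0=0, c1=5)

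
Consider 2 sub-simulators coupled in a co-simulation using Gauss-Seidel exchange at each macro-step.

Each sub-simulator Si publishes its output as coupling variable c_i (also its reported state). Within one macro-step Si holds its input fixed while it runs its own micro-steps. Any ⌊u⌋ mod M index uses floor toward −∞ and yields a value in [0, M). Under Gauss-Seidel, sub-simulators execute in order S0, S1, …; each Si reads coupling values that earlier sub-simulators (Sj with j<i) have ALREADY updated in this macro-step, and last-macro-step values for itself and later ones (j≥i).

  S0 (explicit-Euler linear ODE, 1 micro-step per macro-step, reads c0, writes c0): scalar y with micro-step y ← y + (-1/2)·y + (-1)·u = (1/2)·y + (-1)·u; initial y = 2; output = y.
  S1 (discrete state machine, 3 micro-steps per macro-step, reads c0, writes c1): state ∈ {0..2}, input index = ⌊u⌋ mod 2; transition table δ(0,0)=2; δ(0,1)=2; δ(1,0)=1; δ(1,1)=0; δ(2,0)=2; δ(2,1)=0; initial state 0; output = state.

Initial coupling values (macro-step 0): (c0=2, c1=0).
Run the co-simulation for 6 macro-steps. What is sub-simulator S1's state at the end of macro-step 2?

S1 state at macro-step 2 = 2

macro 1: S0 reads c0=2 → after 1×micro: -1; S1 reads c0=-1 → after 3×micro: 2 ⇒ (c0=-1, c1=2)
macro 2: S0 reads c0=-1 → after 1×micro: 1/2; S1 reads c0=1/2 → after 3×micro: 2 ⇒ (c0=1/2, c1=2)
macro 3: S0 reads c0=1/2 → after 1×micro: -1/4; S1 reads c0=-1/4 → after 3×micro: 0 ⇒ (c0=-1/4, c1=0)
macro 4: S0 reads c0=-1/4 → after 1×micro: 1/8; S1 reads c0=1/8 → after 3×micro: 2 ⇒ (c0=1/8, c1=2)
macro 5: S0 reads c0=1/8 → after 1×micro: -1/16; S1 reads c0=-1/16 → after 3×micro: 0 ⇒ (c0=-1/16, c1=0)
macro 6: S0 reads c0=-1/16 → after 1×micro: 1/32; S1 reads c0=1/32 → after 3×micro: 2 ⇒ (c0=1/32, c1=2)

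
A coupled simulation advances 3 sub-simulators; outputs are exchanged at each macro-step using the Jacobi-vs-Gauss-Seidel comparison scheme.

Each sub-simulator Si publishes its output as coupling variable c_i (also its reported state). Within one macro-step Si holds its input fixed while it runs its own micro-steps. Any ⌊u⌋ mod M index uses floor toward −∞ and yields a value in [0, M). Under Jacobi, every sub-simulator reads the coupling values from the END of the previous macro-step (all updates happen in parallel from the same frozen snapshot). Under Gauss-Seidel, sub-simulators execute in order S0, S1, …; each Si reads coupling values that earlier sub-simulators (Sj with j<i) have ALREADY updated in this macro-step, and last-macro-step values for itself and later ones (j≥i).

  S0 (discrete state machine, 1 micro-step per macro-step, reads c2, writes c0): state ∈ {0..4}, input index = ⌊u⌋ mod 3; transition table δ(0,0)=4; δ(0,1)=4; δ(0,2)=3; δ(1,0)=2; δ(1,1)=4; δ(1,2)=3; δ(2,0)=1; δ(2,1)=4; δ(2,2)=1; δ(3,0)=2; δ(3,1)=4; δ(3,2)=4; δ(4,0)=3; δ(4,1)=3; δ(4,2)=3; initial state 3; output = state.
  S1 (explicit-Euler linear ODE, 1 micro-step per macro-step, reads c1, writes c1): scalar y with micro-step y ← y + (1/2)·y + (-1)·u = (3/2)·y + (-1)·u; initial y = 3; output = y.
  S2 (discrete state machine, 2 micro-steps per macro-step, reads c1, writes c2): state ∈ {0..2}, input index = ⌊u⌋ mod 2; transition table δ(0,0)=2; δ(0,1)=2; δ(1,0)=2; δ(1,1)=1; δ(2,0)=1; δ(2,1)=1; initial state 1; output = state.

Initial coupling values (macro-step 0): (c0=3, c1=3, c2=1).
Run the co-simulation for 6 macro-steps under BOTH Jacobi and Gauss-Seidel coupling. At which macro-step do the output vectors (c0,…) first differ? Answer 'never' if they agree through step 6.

[Jacobi] macro 1: S0 reads c2=1 → after 1×micro: 4; S1 reads c1=3 → after 1×micro: 3/2; S2 reads c1=3 → after 2×micro: 1 ⇒ (c0=4, c1=3/2, c2=1)
[Jacobi] macro 2: S0 reads c2=1 → after 1×micro: 3; S1 reads c1=3/2 → after 1×micro: 3/4; S2 reads c1=3/2 → after 2×micro: 1 ⇒ (c0=3, c1=3/4, c2=1)
[Jacobi] macro 3: S0 reads c2=1 → after 1×micro: 4; S1 reads c1=3/4 → after 1×micro: 3/8; S2 reads c1=3/4 → after 2×micro: 1 ⇒ (c0=4, c1=3/8, c2=1)
[Jacobi] macro 4: S0 reads c2=1 → after 1×micro: 3; S1 reads c1=3/8 → after 1×micro: 3/16; S2 reads c1=3/8 → after 2×micro: 1 ⇒ (c0=3, c1=3/16, c2=1)
[Jacobi] macro 5: S0 reads c2=1 → after 1×micro: 4; S1 reads c1=3/16 → after 1×micro: 3/32; S2 reads c1=3/16 → after 2×micro: 1 ⇒ (c0=4, c1=3/32, c2=1)
[Jacobi] macro 6: S0 reads c2=1 → after 1×micro: 3; S1 reads c1=3/32 → after 1×micro: 3/64; S2 reads c1=3/32 → after 2×micro: 1 ⇒ (c0=3, c1=3/64, c2=1)
[Gauss-Seidel] macro 1: S0 reads c2=1 → after 1×micro: 4; S1 reads c1=3 → after 1×micro: 3/2; S2 reads c1=3/2 → after 2×micro: 1 ⇒ (c0=4, c1=3/2, c2=1)
[Gauss-Seidel] macro 2: S0 reads c2=1 → after 1×micro: 3; S1 reads c1=3/2 → after 1×micro: 3/4; S2 reads c1=3/4 → after 2×micro: 1 ⇒ (c0=3, c1=3/4, c2=1)
[Gauss-Seidel] macro 3: S0 reads c2=1 → after 1×micro: 4; S1 reads c1=3/4 → after 1×micro: 3/8; S2 reads c1=3/8 → after 2×micro: 1 ⇒ (c0=4, c1=3/8, c2=1)
[Gauss-Seidel] macro 4: S0 reads c2=1 → after 1×micro: 3; S1 reads c1=3/8 → after 1×micro: 3/16; S2 reads c1=3/16 → after 2×micro: 1 ⇒ (c0=3, c1=3/16, c2=1)
[Gauss-Seidel] macro 5: S0 reads c2=1 → after 1×micro: 4; S1 reads c1=3/16 → after 1×micro: 3/32; S2 reads c1=3/32 → after 2×micro: 1 ⇒ (c0=4, c1=3/32, c2=1)
[Gauss-Seidel] macro 6: S0 reads c2=1 → after 1×micro: 3; S1 reads c1=3/32 → after 1×micro: 3/64; S2 reads c1=3/64 → after 2×micro: 1 ⇒ (c0=3, c1=3/64, c2=1)

first divergence at macro-step: never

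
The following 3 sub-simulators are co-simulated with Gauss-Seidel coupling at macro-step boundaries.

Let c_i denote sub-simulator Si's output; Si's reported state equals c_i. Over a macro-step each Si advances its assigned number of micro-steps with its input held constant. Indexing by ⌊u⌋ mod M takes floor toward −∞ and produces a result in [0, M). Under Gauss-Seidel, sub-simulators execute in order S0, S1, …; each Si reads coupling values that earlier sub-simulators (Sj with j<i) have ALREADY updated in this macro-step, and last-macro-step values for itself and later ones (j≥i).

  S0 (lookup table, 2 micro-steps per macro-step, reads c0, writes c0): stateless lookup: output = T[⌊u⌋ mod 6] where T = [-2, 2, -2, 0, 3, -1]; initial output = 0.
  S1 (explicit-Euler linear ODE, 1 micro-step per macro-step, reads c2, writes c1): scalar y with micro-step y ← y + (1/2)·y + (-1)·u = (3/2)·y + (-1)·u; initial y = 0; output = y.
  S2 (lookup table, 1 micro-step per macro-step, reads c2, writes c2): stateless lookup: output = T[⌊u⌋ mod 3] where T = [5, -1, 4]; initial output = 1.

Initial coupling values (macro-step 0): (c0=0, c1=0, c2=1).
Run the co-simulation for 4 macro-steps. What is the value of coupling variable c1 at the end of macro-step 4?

macro 1: S0 reads c0=0 → after 2×micro: -2; S1 reads c2=1 → after 1×micro: -1; S2 reads c2=1 → after 1×micro: -1 ⇒ (c0=-2, c1=-1, c2=-1)
macro 2: S0 reads c0=-2 → after 2×micro: 3; S1 reads c2=-1 → after 1×micro: -1/2; S2 reads c2=-1 → after 1×micro: 4 ⇒ (c0=3, c1=-1/2, c2=4)
macro 3: S0 reads c0=3 → after 2×micro: 0; S1 reads c2=4 → after 1×micro: -19/4; S2 reads c2=4 → after 1×micro: -1 ⇒ (c0=0, c1=-19/4, c2=-1)
macro 4: S0 reads c0=0 → after 2×micro: -2; S1 reads c2=-1 → after 1×micro: -49/8; S2 reads c2=-1 → after 1×micro: 4 ⇒ (c0=-2, c1=-49/8, c2=4)

c1 at macro-step 4 = -49/8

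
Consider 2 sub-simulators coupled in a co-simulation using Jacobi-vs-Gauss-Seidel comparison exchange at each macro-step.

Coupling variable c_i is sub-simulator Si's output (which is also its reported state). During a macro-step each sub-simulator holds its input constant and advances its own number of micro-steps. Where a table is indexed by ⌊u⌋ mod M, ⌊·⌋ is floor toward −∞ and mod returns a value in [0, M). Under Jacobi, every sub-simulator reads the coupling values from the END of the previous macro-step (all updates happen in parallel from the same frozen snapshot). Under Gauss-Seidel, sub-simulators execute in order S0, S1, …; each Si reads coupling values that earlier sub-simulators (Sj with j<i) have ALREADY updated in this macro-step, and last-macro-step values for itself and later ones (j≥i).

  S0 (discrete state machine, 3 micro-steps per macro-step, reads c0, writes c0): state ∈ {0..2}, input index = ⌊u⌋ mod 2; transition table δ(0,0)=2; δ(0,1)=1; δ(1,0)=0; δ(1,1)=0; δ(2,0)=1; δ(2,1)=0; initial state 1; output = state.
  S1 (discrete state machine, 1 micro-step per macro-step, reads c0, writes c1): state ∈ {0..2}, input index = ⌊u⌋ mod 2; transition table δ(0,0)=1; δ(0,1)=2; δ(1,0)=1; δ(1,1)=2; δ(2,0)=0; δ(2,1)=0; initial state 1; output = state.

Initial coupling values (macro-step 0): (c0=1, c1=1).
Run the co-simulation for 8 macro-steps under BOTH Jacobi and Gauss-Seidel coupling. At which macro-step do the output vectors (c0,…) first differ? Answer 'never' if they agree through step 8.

first divergence at macro-step: 1

[Jacobi] macro 1: S0 reads c0=1 → after 3×micro: 0; S1 reads c0=1 → after 1×micro: 2 ⇒ (c0=0, c1=2)
[Jacobi] macro 2: S0 reads c0=0 → after 3×micro: 0; S1 reads c0=0 → after 1×micro: 0 ⇒ (c0=0, c1=0)
[Jacobi] macro 3: S0 reads c0=0 → after 3×micro: 0; S1 reads c0=0 → after 1×micro: 1 ⇒ (c0=0, c1=1)
[Jacobi] macro 4: S0 reads c0=0 → after 3×micro: 0; S1 reads c0=0 → after 1×micro: 1 ⇒ (c0=0, c1=1)
[Jacobi] macro 5: S0 reads c0=0 → after 3×micro: 0; S1 reads c0=0 → after 1×micro: 1 ⇒ (c0=0, c1=1)
[Jacobi] macro 6: S0 reads c0=0 → after 3×micro: 0; S1 reads c0=0 → after 1×micro: 1 ⇒ (c0=0, c1=1)
[Jacobi] macro 7: S0 reads c0=0 → after 3×micro: 0; S1 reads c0=0 → after 1×micro: 1 ⇒ (c0=0, c1=1)
[Jacobi] macro 8: S0 reads c0=0 → after 3×micro: 0; S1 reads c0=0 → after 1×micro: 1 ⇒ (c0=0, c1=1)
[Gauss-Seidel] macro 1: S0 reads c0=1 → after 3×micro: 0; S1 reads c0=0 → after 1×micro: 1 ⇒ (c0=0, c1=1)
[Gauss-Seidel] macro 2: S0 reads c0=0 → after 3×micro: 0; S1 reads c0=0 → after 1×micro: 1 ⇒ (c0=0, c1=1)
[Gauss-Seidel] macro 3: S0 reads c0=0 → after 3×micro: 0; S1 reads c0=0 → after 1×micro: 1 ⇒ (c0=0, c1=1)
[Gauss-Seidel] macro 4: S0 reads c0=0 → after 3×micro: 0; S1 reads c0=0 → after 1×micro: 1 ⇒ (c0=0, c1=1)
[Gauss-Seidel] macro 5: S0 reads c0=0 → after 3×micro: 0; S1 reads c0=0 → after 1×micro: 1 ⇒ (c0=0, c1=1)
[Gauss-Seidel] macro 6: S0 reads c0=0 → after 3×micro: 0; S1 reads c0=0 → after 1×micro: 1 ⇒ (c0=0, c1=1)
[Gauss-Seidel] macro 7: S0 reads c0=0 → after 3×micro: 0; S1 reads c0=0 → after 1×micro: 1 ⇒ (c0=0, c1=1)
[Gauss-Seidel] macro 8: S0 reads c0=0 → after 3×micro: 0; S1 reads c0=0 → after 1×micro: 1 ⇒ (c0=0, c1=1)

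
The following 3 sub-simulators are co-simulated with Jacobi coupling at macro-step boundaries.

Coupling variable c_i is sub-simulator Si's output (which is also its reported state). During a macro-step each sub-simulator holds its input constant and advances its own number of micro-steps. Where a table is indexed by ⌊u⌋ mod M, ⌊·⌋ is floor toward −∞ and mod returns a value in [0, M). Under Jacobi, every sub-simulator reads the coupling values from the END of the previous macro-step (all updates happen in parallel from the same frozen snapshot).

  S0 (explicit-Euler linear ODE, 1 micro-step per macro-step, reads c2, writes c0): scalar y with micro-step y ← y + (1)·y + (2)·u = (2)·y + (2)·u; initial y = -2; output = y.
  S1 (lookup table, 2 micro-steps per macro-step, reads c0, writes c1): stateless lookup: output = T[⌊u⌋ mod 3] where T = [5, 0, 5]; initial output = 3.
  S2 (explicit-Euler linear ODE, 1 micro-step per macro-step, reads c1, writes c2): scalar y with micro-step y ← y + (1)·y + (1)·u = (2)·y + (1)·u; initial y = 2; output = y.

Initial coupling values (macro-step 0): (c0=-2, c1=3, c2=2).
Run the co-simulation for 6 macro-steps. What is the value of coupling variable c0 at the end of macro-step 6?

macro 1: S0 reads c2=2 → after 1×micro: 0; S1 reads c0=-2 → after 2×micro: 0; S2 reads c1=3 → after 1×micro: 7 ⇒ (c0=0, c1=0, c2=7)
macro 2: S0 reads c2=7 → after 1×micro: 14; S1 reads c0=0 → after 2×micro: 5; S2 reads c1=0 → after 1×micro: 14 ⇒ (c0=14, c1=5, c2=14)
macro 3: S0 reads c2=14 → after 1×micro: 56; S1 reads c0=14 → after 2×micro: 5; S2 reads c1=5 → after 1×micro: 33 ⇒ (c0=56, c1=5, c2=33)
macro 4: S0 reads c2=33 → after 1×micro: 178; S1 reads c0=56 → after 2×micro: 5; S2 reads c1=5 → after 1×micro: 71 ⇒ (c0=178, c1=5, c2=71)
macro 5: S0 reads c2=71 → after 1×micro: 498; S1 reads c0=178 → after 2×micro: 0; S2 reads c1=5 → after 1×micro: 147 ⇒ (c0=498, c1=0, c2=147)
macro 6: S0 reads c2=147 → after 1×micro: 1290; S1 reads c0=498 → after 2×micro: 5; S2 reads c1=0 → after 1×micro: 294 ⇒ (c0=1290, c1=5, c2=294)

c0 at macro-step 6 = 1290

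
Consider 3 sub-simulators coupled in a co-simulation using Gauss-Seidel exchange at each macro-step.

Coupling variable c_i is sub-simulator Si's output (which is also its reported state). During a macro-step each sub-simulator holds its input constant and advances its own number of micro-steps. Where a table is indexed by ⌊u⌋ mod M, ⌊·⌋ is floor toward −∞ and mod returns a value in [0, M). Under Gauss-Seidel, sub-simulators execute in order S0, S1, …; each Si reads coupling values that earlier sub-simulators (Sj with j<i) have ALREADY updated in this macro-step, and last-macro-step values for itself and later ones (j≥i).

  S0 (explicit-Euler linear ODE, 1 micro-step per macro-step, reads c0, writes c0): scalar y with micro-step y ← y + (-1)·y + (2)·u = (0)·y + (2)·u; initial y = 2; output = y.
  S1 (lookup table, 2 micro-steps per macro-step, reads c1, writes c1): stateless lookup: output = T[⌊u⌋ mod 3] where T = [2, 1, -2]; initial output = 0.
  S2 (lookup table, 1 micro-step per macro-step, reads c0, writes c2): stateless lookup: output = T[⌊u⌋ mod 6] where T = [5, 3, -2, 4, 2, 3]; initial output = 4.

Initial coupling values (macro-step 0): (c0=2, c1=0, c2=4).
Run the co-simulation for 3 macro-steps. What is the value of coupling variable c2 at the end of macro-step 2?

c2 at macro-step 2 = -2

macro 1: S0 reads c0=2 → after 1×micro: 4; S1 reads c1=0 → after 2×micro: 2; S2 reads c0=4 → after 1×micro: 2 ⇒ (c0=4, c1=2, c2=2)
macro 2: S0 reads c0=4 → after 1×micro: 8; S1 reads c1=2 → after 2×micro: -2; S2 reads c0=8 → after 1×micro: -2 ⇒ (c0=8, c1=-2, c2=-2)
macro 3: S0 reads c0=8 → after 1×micro: 16; S1 reads c1=-2 → after 2×micro: 1; S2 reads c0=16 → after 1×micro: 2 ⇒ (c0=16, c1=1, c2=2)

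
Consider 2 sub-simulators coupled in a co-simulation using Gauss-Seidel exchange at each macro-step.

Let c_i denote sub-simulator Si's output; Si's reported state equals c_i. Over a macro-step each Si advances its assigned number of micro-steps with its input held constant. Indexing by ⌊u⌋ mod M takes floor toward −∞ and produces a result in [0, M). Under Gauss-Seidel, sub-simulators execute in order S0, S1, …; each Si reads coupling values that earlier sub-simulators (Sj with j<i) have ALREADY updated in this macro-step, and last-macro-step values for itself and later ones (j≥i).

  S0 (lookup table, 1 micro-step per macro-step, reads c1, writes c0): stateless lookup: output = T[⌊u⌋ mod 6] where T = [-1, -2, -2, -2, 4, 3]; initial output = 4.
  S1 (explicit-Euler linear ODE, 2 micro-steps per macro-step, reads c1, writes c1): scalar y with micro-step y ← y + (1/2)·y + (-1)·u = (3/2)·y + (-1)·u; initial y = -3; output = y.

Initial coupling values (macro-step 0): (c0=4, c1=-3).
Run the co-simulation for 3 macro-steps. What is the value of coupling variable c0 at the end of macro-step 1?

c0 at macro-step 1 = -2

macro 1: S0 reads c1=-3 → after 1×micro: -2; S1 reads c1=-3 → after 2×micro: 3/4 ⇒ (c0=-2, c1=3/4)
macro 2: S0 reads c1=3/4 → after 1×micro: -1; S1 reads c1=3/4 → after 2×micro: -3/16 ⇒ (c0=-1, c1=-3/16)
macro 3: S0 reads c1=-3/16 → after 1×micro: 3; S1 reads c1=-3/16 → after 2×micro: 3/64 ⇒ (c0=3, c1=3/64)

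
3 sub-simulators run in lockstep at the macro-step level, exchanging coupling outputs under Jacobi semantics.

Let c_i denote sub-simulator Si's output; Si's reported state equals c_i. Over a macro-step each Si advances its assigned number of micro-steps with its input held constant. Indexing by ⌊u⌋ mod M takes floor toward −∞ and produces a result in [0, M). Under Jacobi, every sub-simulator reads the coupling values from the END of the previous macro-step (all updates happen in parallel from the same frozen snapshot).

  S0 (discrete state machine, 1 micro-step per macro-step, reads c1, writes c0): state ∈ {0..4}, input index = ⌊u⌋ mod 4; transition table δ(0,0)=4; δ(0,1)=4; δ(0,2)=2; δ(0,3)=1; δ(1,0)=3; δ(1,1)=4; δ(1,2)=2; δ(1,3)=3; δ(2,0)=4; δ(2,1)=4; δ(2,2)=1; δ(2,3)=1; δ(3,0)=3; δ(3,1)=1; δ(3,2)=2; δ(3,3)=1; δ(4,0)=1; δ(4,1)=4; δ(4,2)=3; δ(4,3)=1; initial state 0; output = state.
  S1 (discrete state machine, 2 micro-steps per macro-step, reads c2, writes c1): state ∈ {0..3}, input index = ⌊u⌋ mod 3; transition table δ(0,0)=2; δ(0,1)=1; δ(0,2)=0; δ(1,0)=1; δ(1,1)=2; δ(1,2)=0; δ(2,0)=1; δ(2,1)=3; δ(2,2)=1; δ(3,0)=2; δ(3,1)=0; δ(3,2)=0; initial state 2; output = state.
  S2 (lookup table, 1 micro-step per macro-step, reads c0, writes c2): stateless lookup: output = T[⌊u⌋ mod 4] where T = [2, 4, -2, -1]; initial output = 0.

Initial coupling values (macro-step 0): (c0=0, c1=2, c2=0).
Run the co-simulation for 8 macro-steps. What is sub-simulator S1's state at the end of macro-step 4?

macro 1: S0 reads c1=2 → after 1×micro: 2; S1 reads c2=0 → after 2×micro: 1; S2 reads c0=0 → after 1×micro: 2 ⇒ (c0=2, c1=1, c2=2)
macro 2: S0 reads c1=1 → after 1×micro: 4; S1 reads c2=2 → after 2×micro: 0; S2 reads c0=2 → after 1×micro: -2 ⇒ (c0=4, c1=0, c2=-2)
macro 3: S0 reads c1=0 → after 1×micro: 1; S1 reads c2=-2 → after 2×micro: 2; S2 reads c0=4 → after 1×micro: 2 ⇒ (c0=1, c1=2, c2=2)
macro 4: S0 reads c1=2 → after 1×micro: 2; S1 reads c2=2 → after 2×micro: 0; S2 reads c0=1 → after 1×micro: 4 ⇒ (c0=2, c1=0, c2=4)
macro 5: S0 reads c1=0 → after 1×micro: 4; S1 reads c2=4 → after 2×micro: 2; S2 reads c0=2 → after 1×micro: -2 ⇒ (c0=4, c1=2, c2=-2)
macro 6: S0 reads c1=2 → after 1×micro: 3; S1 reads c2=-2 → after 2×micro: 0; S2 reads c0=4 → after 1×micro: 2 ⇒ (c0=3, c1=0, c2=2)
macro 7: S0 reads c1=0 → after 1×micro: 3; S1 reads c2=2 → after 2×micro: 0; S2 reads c0=3 → after 1×micro: -1 ⇒ (c0=3, c1=0, c2=-1)
macro 8: S0 reads c1=0 → after 1×micro: 3; S1 reads c2=-1 → after 2×micro: 0; S2 reads c0=3 → after 1×micro: -1 ⇒ (c0=3, c1=0, c2=-1)

S1 state at macro-step 4 = 0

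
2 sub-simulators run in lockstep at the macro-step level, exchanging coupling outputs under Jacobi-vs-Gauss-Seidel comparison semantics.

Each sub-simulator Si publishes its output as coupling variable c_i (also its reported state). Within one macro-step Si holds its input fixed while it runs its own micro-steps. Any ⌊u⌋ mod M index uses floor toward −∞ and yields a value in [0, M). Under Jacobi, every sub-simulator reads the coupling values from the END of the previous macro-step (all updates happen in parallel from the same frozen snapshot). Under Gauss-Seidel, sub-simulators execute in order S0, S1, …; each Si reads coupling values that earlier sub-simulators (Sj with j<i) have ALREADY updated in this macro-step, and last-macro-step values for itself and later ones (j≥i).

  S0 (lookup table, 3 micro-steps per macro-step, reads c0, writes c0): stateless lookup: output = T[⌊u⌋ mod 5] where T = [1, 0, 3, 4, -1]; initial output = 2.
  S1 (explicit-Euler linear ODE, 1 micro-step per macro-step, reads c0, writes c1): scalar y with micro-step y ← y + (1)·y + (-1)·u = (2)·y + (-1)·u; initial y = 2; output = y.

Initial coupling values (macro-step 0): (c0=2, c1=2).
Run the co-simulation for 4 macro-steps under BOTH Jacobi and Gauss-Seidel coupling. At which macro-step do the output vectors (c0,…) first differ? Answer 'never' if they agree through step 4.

[Jacobi] macro 1: S0 reads c0=2 → after 3×micro: 3; S1 reads c0=2 → after 1×micro: 2 ⇒ (c0=3, c1=2)
[Jacobi] macro 2: S0 reads c0=3 → after 3×micro: 4; S1 reads c0=3 → after 1×micro: 1 ⇒ (c0=4, c1=1)
[Jacobi] macro 3: S0 reads c0=4 → after 3×micro: -1; S1 reads c0=4 → after 1×micro: -2 ⇒ (c0=-1, c1=-2)
[Jacobi] macro 4: S0 reads c0=-1 → after 3×micro: -1; S1 reads c0=-1 → after 1×micro: -3 ⇒ (c0=-1, c1=-3)
[Gauss-Seidel] macro 1: S0 reads c0=2 → after 3×micro: 3; S1 reads c0=3 → after 1×micro: 1 ⇒ (c0=3, c1=1)
[Gauss-Seidel] macro 2: S0 reads c0=3 → after 3×micro: 4; S1 reads c0=4 → after 1×micro: -2 ⇒ (c0=4, c1=-2)
[Gauss-Seidel] macro 3: S0 reads c0=4 → after 3×micro: -1; S1 reads c0=-1 → after 1×micro: -3 ⇒ (c0=-1, c1=-3)
[Gauss-Seidel] macro 4: S0 reads c0=-1 → after 3×micro: -1; S1 reads c0=-1 → after 1×micro: -5 ⇒ (c0=-1, c1=-5)

first divergence at macro-step: 1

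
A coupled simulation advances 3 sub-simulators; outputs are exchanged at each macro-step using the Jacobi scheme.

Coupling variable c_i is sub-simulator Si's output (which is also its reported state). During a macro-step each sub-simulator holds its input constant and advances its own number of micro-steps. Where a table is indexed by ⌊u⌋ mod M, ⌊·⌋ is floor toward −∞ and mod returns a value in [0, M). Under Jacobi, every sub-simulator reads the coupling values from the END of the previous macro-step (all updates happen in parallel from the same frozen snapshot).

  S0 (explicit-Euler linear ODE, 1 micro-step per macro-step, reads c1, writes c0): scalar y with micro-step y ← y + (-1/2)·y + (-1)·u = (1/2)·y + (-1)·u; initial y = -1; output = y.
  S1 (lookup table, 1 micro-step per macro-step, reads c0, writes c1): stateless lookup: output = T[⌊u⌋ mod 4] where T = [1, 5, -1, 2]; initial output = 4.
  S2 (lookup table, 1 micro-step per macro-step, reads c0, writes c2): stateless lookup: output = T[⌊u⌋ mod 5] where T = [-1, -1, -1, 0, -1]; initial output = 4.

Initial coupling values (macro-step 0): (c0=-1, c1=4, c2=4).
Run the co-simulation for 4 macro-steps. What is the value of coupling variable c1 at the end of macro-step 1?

c1 at macro-step 1 = 2

macro 1: S0 reads c1=4 → after 1×micro: -9/2; S1 reads c0=-1 → after 1×micro: 2; S2 reads c0=-1 → after 1×micro: -1 ⇒ (c0=-9/2, c1=2, c2=-1)
macro 2: S0 reads c1=2 → after 1×micro: -17/4; S1 reads c0=-9/2 → after 1×micro: 2; S2 reads c0=-9/2 → after 1×micro: -1 ⇒ (c0=-17/4, c1=2, c2=-1)
macro 3: S0 reads c1=2 → after 1×micro: -33/8; S1 reads c0=-17/4 → after 1×micro: 2; S2 reads c0=-17/4 → after 1×micro: -1 ⇒ (c0=-33/8, c1=2, c2=-1)
macro 4: S0 reads c1=2 → after 1×micro: -65/16; S1 reads c0=-33/8 → after 1×micro: 2; S2 reads c0=-33/8 → after 1×micro: -1 ⇒ (c0=-65/16, c1=2, c2=-1)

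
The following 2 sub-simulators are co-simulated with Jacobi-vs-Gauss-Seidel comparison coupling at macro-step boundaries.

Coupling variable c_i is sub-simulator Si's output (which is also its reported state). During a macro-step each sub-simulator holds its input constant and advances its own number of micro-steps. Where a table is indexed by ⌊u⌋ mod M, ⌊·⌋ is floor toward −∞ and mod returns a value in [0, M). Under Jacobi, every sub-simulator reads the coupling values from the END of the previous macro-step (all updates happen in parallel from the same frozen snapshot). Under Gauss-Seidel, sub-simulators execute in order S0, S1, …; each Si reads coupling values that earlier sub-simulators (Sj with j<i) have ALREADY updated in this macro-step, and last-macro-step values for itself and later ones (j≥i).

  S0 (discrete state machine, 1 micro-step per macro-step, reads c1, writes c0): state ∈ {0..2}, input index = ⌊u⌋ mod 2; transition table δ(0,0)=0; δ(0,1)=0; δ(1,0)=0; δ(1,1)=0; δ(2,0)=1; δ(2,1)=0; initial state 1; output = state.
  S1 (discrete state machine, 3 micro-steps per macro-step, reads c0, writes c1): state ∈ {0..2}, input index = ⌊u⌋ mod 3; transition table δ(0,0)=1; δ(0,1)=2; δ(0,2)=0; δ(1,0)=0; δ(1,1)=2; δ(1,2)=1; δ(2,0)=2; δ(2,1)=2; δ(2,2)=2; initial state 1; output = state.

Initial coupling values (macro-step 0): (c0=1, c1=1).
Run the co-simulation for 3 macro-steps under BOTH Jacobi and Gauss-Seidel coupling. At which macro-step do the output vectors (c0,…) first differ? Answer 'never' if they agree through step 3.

[Jacobi] macro 1: S0 reads c1=1 → after 1×micro: 0; S1 reads c0=1 → after 3×micro: 2 ⇒ (c0=0, c1=2)
[Jacobi] macro 2: S0 reads c1=2 → after 1×micro: 0; S1 reads c0=0 → after 3×micro: 2 ⇒ (c0=0, c1=2)
[Jacobi] macro 3: S0 reads c1=2 → after 1×micro: 0; S1 reads c0=0 → after 3×micro: 2 ⇒ (c0=0, c1=2)
[Gauss-Seidel] macro 1: S0 reads c1=1 → after 1×micro: 0; S1 reads c0=0 → after 3×micro: 0 ⇒ (c0=0, c1=0)
[Gauss-Seidel] macro 2: S0 reads c1=0 → after 1×micro: 0; S1 reads c0=0 → after 3×micro: 1 ⇒ (c0=0, c1=1)
[Gauss-Seidel] macro 3: S0 reads c1=1 → after 1×micro: 0; S1 reads c0=0 → after 3×micro: 0 ⇒ (c0=0, c1=0)

first divergence at macro-step: 1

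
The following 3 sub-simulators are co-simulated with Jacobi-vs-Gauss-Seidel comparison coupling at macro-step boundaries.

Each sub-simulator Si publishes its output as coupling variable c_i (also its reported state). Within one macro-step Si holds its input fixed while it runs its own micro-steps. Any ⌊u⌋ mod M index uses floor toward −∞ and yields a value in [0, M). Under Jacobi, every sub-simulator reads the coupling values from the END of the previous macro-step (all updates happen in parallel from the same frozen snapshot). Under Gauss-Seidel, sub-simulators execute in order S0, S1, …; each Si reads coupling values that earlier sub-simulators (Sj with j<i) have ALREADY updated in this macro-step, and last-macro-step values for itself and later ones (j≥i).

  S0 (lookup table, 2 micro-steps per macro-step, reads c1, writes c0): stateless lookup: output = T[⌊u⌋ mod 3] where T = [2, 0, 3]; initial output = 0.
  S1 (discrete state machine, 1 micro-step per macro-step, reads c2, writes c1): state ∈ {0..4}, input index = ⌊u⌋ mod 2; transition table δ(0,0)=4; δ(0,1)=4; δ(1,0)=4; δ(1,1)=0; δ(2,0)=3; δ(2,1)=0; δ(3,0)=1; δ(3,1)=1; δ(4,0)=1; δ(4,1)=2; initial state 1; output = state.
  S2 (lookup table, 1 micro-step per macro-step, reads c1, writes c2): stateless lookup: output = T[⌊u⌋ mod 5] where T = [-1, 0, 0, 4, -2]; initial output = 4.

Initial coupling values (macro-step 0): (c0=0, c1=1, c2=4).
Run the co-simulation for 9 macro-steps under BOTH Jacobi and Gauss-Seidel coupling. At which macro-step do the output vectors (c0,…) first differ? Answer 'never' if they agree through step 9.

[Jacobi] macro 1: S0 reads c1=1 → after 2×micro: 0; S1 reads c2=4 → after 1×micro: 4; S2 reads c1=1 → after 1×micro: 0 ⇒ (c0=0, c1=4, c2=0)
[Jacobi] macro 2: S0 reads c1=4 → after 2×micro: 0; S1 reads c2=0 → after 1×micro: 1; S2 reads c1=4 → after 1×micro: -2 ⇒ (c0=0, c1=1, c2=-2)
[Jacobi] macro 3: S0 reads c1=1 → after 2×micro: 0; S1 reads c2=-2 → after 1×micro: 4; S2 reads c1=1 → after 1×micro: 0 ⇒ (c0=0, c1=4, c2=0)
[Jacobi] macro 4: S0 reads c1=4 → after 2×micro: 0; S1 reads c2=0 → after 1×micro: 1; S2 reads c1=4 → after 1×micro: -2 ⇒ (c0=0, c1=1, c2=-2)
[Jacobi] macro 5: S0 reads c1=1 → after 2×micro: 0; S1 reads c2=-2 → after 1×micro: 4; S2 reads c1=1 → after 1×micro: 0 ⇒ (c0=0, c1=4, c2=0)
[Jacobi] macro 6: S0 reads c1=4 → after 2×micro: 0; S1 reads c2=0 → after 1×micro: 1; S2 reads c1=4 → after 1×micro: -2 ⇒ (c0=0, c1=1, c2=-2)
[Jacobi] macro 7: S0 reads c1=1 → after 2×micro: 0; S1 reads c2=-2 → after 1×micro: 4; S2 reads c1=1 → after 1×micro: 0 ⇒ (c0=0, c1=4, c2=0)
[Jacobi] macro 8: S0 reads c1=4 → after 2×micro: 0; S1 reads c2=0 → after 1×micro: 1; S2 reads c1=4 → after 1×micro: -2 ⇒ (c0=0, c1=1, c2=-2)
[Jacobi] macro 9: S0 reads c1=1 → after 2×micro: 0; S1 reads c2=-2 → after 1×micro: 4; S2 reads c1=1 → after 1×micro: 0 ⇒ (c0=0, c1=4, c2=0)
[Gauss-Seidel] macro 1: S0 reads c1=1 → after 2×micro: 0; S1 reads c2=4 → after 1×micro: 4; S2 reads c1=4 → after 1×micro: -2 ⇒ (c0=0, c1=4, c2=-2)
[Gauss-Seidel] macro 2: S0 reads c1=4 → after 2×micro: 0; S1 reads c2=-2 → after 1×micro: 1; S2 reads c1=1 → after 1×micro: 0 ⇒ (c0=0, c1=1, c2=0)
[Gauss-Seidel] macro 3: S0 reads c1=1 → after 2×micro: 0; S1 reads c2=0 → after 1×micro: 4; S2 reads c1=4 → after 1×micro: -2 ⇒ (c0=0, c1=4, c2=-2)
[Gauss-Seidel] macro 4: S0 reads c1=4 → after 2×micro: 0; S1 reads c2=-2 → after 1×micro: 1; S2 reads c1=1 → after 1×micro: 0 ⇒ (c0=0, c1=1, c2=0)
[Gauss-Seidel] macro 5: S0 reads c1=1 → after 2×micro: 0; S1 reads c2=0 → after 1×micro: 4; S2 reads c1=4 → after 1×micro: -2 ⇒ (c0=0, c1=4, c2=-2)
[Gauss-Seidel] macro 6: S0 reads c1=4 → after 2×micro: 0; S1 reads c2=-2 → after 1×micro: 1; S2 reads c1=1 → after 1×micro: 0 ⇒ (c0=0, c1=1, c2=0)
[Gauss-Seidel] macro 7: S0 reads c1=1 → after 2×micro: 0; S1 reads c2=0 → after 1×micro: 4; S2 reads c1=4 → after 1×micro: -2 ⇒ (c0=0, c1=4, c2=-2)
[Gauss-Seidel] macro 8: S0 reads c1=4 → after 2×micro: 0; S1 reads c2=-2 → after 1×micro: 1; S2 reads c1=1 → after 1×micro: 0 ⇒ (c0=0, c1=1, c2=0)
[Gauss-Seidel] macro 9: S0 reads c1=1 → after 2×micro: 0; S1 reads c2=0 → after 1×micro: 4; S2 reads c1=4 → after 1×micro: -2 ⇒ (c0=0, c1=4, c2=-2)

first divergence at macro-step: 1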